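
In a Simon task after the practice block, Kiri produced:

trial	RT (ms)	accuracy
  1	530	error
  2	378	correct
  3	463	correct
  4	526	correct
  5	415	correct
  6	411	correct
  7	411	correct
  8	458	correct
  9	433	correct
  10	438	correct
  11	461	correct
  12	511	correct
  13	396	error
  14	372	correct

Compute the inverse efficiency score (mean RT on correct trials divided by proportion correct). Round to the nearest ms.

Correct trials (n=12): 378, 463, 526, 415, 411, 411, 458, 433, 438, 461, 511, 372
Mean correct RT = 5277/12 = 439.7500 ms
Proportion correct = 12/14
IES = 439.7500 / (12/14) = 513.042 ms

513 ms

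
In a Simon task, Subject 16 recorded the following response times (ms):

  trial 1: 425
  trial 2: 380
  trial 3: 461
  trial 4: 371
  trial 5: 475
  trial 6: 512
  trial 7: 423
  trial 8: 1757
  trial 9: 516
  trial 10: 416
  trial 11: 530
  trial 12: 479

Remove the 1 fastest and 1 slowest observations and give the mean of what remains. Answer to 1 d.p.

461.7 ms

Sorted: 371, 380, 416, 423, 425, 461, 475, 479, 512, 516, 530, 1757
Drop lowest 1 (371) and highest 1 (1757)
Remaining (n=10): Σ = 4617, mean = 4617/10 = 461.700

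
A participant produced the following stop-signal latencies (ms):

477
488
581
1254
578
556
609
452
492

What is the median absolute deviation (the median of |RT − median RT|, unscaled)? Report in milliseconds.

64 ms

Sorted: 452, 477, 488, 492, 556, 578, 581, 609, 1254 → median = 556
|x − 556|: 79, 68, 25, 698, 22, 0, 53, 104, 64
Sorted deviations: 0, 22, 25, 53, 64, 68, 79, 104, 698 → MAD = 64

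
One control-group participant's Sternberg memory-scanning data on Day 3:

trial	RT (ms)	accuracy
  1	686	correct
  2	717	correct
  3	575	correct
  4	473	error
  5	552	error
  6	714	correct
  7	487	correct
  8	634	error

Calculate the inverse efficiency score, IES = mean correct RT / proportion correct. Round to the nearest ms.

1017 ms

Correct trials (n=5): 686, 717, 575, 714, 487
Mean correct RT = 3179/5 = 635.8000 ms
Proportion correct = 5/8
IES = 635.8000 / (5/8) = 1017.280 ms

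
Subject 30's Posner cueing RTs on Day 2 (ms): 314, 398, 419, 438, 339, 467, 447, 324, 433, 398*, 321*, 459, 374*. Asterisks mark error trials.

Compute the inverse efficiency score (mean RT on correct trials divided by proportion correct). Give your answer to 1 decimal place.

Correct trials (n=10): 314, 398, 419, 438, 339, 467, 447, 324, 433, 459
Mean correct RT = 4038/10 = 403.8000 ms
Proportion correct = 10/13
IES = 403.8000 / (10/13) = 524.940 ms

524.9 ms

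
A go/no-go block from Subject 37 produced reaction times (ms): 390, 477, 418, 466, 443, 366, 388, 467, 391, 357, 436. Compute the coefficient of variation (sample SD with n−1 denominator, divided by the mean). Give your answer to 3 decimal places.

0.101

n = 11, Σ = 4599, M = 418.0909
Σ(x−M)² = 17972.909; s = √(17972.909/10) = 42.3945
CV = 42.3945 / 418.0909 = 0.10140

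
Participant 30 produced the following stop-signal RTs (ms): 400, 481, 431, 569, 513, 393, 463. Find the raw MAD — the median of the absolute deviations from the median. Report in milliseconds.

Sorted: 393, 400, 431, 463, 481, 513, 569 → median = 463
|x − 463|: 63, 18, 32, 106, 50, 70, 0
Sorted deviations: 0, 18, 32, 50, 63, 70, 106 → MAD = 50

50 ms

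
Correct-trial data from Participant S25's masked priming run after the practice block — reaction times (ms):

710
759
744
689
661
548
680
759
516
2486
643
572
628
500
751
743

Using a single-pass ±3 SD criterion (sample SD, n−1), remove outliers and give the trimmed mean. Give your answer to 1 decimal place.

660.2 ms

n = 16, ΣRT = 12389, M = 774.312
Σ(x−M)² = 3238705.44; s = √(3238705.44/15) = 464.665
Cutoffs: 774.312 ± 3·464.665 → [-619.7, 2168.3]
Outside: 2486 → excluded.
Retained (n=15): Σ = 9903, mean = 9903/15 = 660.200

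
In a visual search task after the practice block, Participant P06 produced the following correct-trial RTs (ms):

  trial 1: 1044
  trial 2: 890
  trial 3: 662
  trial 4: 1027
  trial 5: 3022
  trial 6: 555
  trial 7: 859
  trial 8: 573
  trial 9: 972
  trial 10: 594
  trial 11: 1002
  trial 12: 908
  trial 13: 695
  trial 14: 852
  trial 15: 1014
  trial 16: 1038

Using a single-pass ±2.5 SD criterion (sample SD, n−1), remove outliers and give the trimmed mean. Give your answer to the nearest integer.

846 ms

n = 16, ΣRT = 15707, M = 981.688
Σ(x−M)² = 4903019.44; s = √(4903019.44/15) = 571.724
Cutoffs: 981.688 ± 2.5·571.724 → [-447.6, 2411.0]
Outside: 3022 → excluded.
Retained (n=15): Σ = 12685, mean = 12685/15 = 845.667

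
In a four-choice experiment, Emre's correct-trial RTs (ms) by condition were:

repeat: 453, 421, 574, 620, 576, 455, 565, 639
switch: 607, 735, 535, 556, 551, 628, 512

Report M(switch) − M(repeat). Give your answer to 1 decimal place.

51.3 ms

M(repeat) = 4303/8 = 537.875
M(switch) = 4124/7 = 589.143
Difference = 589.143 − 537.875 = 51.268 ms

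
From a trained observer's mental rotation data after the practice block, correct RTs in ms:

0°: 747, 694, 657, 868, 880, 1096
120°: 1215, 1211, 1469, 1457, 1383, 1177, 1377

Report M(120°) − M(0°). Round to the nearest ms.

503 ms

M(0°) = 4942/6 = 823.667
M(120°) = 9289/7 = 1327.000
Difference = 1327.000 − 823.667 = 503.333 ms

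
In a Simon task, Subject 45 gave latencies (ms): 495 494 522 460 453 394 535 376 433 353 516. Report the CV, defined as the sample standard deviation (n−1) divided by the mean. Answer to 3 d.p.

n = 11, Σ = 5031, M = 457.3636
Σ(x−M)² = 38548.545; s = √(38548.545/10) = 62.0875
CV = 62.0875 / 457.3636 = 0.13575

0.136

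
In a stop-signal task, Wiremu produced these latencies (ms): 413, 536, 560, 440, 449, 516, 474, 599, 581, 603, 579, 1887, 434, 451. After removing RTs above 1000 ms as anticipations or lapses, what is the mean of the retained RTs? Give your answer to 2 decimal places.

Excluded: 1887
Retained (n=13): Σ = 6635
Mean = 6635/13 = 510.3846

510.38 ms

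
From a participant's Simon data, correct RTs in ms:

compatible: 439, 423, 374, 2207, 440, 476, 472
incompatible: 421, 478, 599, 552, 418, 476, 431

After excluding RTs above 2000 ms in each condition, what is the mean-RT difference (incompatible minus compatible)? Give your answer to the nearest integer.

45 ms

compatible: exclude 2207
M(compatible) = 2624/6 = 437.333
M(incompatible) = 3375/7 = 482.143
Difference = 482.143 − 437.333 = 44.810 ms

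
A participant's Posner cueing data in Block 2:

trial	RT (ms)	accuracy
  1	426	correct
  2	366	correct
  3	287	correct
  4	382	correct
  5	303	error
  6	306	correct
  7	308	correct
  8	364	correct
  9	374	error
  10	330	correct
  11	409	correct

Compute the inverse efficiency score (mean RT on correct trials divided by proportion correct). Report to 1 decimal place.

Correct trials (n=9): 426, 366, 287, 382, 306, 308, 364, 330, 409
Mean correct RT = 3178/9 = 353.1111 ms
Proportion correct = 9/11
IES = 353.1111 / (9/11) = 431.580 ms

431.6 ms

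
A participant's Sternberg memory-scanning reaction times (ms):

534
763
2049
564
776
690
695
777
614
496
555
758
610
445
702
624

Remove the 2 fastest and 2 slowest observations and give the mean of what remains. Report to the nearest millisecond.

Sorted: 445, 496, 534, 555, 564, 610, 614, 624, 690, 695, 702, 758, 763, 776, 777, 2049
Drop lowest 2 (445, 496) and highest 2 (777, 2049)
Remaining (n=12): Σ = 7885, mean = 7885/12 = 657.083

657 ms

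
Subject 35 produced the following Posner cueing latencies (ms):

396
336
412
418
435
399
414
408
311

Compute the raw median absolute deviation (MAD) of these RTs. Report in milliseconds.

Sorted: 311, 336, 396, 399, 408, 412, 414, 418, 435 → median = 408
|x − 408|: 12, 72, 4, 10, 27, 9, 6, 0, 97
Sorted deviations: 0, 4, 6, 9, 10, 12, 27, 72, 97 → MAD = 10

10 ms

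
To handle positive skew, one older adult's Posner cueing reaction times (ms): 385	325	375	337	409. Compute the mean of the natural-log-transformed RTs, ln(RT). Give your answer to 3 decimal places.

5.900

ln(RT): 5.9532, 5.7838, 5.9269, 5.8201, 6.0137
Σ ln(RT) = 29.4978
Mean = 29.4978/5 = 5.89956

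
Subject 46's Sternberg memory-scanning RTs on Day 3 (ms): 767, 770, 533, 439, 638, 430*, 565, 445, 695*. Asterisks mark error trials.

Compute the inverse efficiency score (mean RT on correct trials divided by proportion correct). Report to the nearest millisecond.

Correct trials (n=7): 767, 770, 533, 439, 638, 565, 445
Mean correct RT = 4157/7 = 593.8571 ms
Proportion correct = 7/9
IES = 593.8571 / (7/9) = 763.531 ms

764 ms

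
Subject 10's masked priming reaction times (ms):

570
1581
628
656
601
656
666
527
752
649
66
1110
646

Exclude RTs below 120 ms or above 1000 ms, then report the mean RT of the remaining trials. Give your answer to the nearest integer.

Excluded: 66, 1110, 1581
Retained (n=10): Σ = 6351
Mean = 6351/10 = 635.1000

635 ms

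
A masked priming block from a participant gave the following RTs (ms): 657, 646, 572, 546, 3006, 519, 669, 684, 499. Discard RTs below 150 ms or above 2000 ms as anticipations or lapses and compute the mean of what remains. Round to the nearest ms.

Excluded: 3006
Retained (n=8): Σ = 4792
Mean = 4792/8 = 599.0000

599 ms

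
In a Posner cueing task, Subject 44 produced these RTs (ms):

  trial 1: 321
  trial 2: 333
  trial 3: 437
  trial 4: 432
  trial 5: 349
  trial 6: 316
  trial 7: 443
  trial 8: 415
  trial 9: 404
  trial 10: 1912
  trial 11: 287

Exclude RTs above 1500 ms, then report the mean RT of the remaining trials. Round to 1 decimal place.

Excluded: 1912
Retained (n=10): Σ = 3737
Mean = 3737/10 = 373.7000

373.7 ms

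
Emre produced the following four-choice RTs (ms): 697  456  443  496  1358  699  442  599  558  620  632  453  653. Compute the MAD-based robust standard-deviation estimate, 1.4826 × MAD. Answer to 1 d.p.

Sorted: 442, 443, 453, 456, 496, 558, 599, 620, 632, 653, 697, 699, 1358 → median = 599
|x − 599| sorted: 0, 21, 33, 41, 54, 98, 100, 103, 143, 146, 156, 157, 759 → MAD = 100
Robust SD ≈ 1.4826 × 100 = 148.260

148.3 ms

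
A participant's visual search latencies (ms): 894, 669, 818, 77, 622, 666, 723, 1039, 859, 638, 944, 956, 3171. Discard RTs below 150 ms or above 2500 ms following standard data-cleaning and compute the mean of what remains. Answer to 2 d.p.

Excluded: 77, 3171
Retained (n=11): Σ = 8828
Mean = 8828/11 = 802.5455

802.55 ms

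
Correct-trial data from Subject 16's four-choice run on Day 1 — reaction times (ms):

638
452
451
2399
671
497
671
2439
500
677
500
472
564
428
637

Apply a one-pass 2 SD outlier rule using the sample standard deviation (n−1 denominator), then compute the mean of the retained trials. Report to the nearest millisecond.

n = 15, ΣRT = 11996, M = 799.733
Σ(x−M)² = 6160722.93; s = √(6160722.93/14) = 663.364
Cutoffs: 799.733 ± 2·663.364 → [-527.0, 2126.5]
Outside: 2399, 2439 → excluded.
Retained (n=13): Σ = 7158, mean = 7158/13 = 550.615

551 ms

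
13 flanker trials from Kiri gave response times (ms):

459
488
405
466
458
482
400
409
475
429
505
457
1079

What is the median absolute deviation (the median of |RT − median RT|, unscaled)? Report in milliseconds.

29 ms

Sorted: 400, 405, 409, 429, 457, 458, 459, 466, 475, 482, 488, 505, 1079 → median = 459
|x − 459|: 0, 29, 54, 7, 1, 23, 59, 50, 16, 30, 46, 2, 620
Sorted deviations: 0, 1, 2, 7, 16, 23, 29, 30, 46, 50, 54, 59, 620 → MAD = 29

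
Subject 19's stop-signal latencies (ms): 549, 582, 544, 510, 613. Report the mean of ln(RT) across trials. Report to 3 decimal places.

ln(RT): 6.3081, 6.3665, 6.2989, 6.2344, 6.4184
Σ ln(RT) = 31.6263
Mean = 31.6263/5 = 6.32526

6.325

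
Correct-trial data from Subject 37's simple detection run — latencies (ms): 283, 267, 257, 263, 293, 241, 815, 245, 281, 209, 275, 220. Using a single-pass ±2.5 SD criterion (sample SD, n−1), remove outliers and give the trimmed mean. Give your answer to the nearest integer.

n = 12, ΣRT = 3649, M = 304.083
Σ(x−M)² = 291842.92; s = √(291842.92/11) = 162.884
Cutoffs: 304.083 ± 2.5·162.884 → [-103.1, 711.3]
Outside: 815 → excluded.
Retained (n=11): Σ = 2834, mean = 2834/11 = 257.636

258 ms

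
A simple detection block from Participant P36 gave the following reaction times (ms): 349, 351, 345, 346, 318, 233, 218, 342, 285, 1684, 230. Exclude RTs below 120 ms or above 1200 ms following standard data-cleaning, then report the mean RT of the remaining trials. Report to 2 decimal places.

301.70 ms

Excluded: 1684
Retained (n=10): Σ = 3017
Mean = 3017/10 = 301.7000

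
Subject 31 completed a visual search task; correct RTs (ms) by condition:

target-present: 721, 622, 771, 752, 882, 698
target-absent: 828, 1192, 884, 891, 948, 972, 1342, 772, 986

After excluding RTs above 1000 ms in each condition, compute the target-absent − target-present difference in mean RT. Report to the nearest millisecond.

156 ms

target-absent: exclude 1192, 1342
M(target-present) = 4446/6 = 741.000
M(target-absent) = 6281/7 = 897.286
Difference = 897.286 − 741.000 = 156.286 ms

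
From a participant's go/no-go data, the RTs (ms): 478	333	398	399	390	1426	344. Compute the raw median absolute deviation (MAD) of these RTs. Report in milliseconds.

Sorted: 333, 344, 390, 398, 399, 478, 1426 → median = 398
|x − 398|: 80, 65, 0, 1, 8, 1028, 54
Sorted deviations: 0, 1, 8, 54, 65, 80, 1028 → MAD = 54

54 ms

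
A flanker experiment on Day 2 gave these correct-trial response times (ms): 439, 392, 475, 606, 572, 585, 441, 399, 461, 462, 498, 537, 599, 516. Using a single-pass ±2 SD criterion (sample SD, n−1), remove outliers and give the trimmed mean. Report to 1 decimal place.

498.7 ms

n = 14, ΣRT = 6982, M = 498.714
Σ(x−M)² = 67708.86; s = √(67708.86/13) = 72.169
Cutoffs: 498.714 ± 2·72.169 → [354.4, 643.1]
No RTs fall outside the cutoffs; all 14 retained. Mean = 6982/14 = 498.714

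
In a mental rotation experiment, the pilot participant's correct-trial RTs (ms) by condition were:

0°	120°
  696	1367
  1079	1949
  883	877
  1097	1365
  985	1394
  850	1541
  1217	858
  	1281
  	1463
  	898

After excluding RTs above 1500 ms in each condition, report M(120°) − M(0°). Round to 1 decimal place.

120°: exclude 1949, 1541
M(0°) = 6807/7 = 972.429
M(120°) = 9503/8 = 1187.875
Difference = 1187.875 − 972.429 = 215.446 ms

215.4 ms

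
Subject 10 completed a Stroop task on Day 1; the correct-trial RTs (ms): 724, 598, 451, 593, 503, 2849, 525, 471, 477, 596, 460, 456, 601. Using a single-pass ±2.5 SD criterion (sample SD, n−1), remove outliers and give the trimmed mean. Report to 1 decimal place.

n = 13, ΣRT = 9304, M = 715.692
Σ(x−M)² = 5008786.77; s = √(5008786.77/12) = 646.064
Cutoffs: 715.692 ± 2.5·646.064 → [-899.5, 2330.9]
Outside: 2849 → excluded.
Retained (n=12): Σ = 6455, mean = 6455/12 = 537.917

537.9 ms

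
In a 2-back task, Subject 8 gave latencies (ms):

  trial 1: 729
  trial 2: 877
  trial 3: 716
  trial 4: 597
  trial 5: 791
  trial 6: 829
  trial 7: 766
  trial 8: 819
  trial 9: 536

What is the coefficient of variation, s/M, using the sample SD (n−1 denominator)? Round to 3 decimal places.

n = 9, Σ = 6660, M = 740.0000
Σ(x−M)² = 98970.000; s = √(98970.000/8) = 111.2261
CV = 111.2261 / 740.0000 = 0.15031

0.150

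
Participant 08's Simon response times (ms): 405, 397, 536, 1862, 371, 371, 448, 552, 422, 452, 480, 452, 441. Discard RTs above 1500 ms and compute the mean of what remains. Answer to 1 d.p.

Excluded: 1862
Retained (n=12): Σ = 5327
Mean = 5327/12 = 443.9167

443.9 ms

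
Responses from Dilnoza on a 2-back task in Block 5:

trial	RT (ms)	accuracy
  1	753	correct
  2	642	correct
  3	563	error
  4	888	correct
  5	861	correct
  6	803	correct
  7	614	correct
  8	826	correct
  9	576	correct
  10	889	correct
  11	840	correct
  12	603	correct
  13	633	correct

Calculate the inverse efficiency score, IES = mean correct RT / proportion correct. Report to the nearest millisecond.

806 ms

Correct trials (n=12): 753, 642, 888, 861, 803, 614, 826, 576, 889, 840, 603, 633
Mean correct RT = 8928/12 = 744.0000 ms
Proportion correct = 12/13
IES = 744.0000 / (12/13) = 806.000 ms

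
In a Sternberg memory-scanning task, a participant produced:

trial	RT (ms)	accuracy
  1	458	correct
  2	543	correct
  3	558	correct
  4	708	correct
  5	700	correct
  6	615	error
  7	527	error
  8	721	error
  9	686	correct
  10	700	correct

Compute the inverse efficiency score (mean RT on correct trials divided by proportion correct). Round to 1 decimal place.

888.4 ms

Correct trials (n=7): 458, 543, 558, 708, 700, 686, 700
Mean correct RT = 4353/7 = 621.8571 ms
Proportion correct = 7/10
IES = 621.8571 / (7/10) = 888.367 ms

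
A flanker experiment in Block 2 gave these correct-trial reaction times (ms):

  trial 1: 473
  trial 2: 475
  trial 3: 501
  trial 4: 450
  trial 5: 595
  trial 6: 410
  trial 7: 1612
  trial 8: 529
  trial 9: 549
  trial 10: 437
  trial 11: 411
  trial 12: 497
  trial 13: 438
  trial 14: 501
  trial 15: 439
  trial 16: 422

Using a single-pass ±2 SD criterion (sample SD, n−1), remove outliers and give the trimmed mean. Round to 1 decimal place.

475.1 ms

n = 16, ΣRT = 8739, M = 546.188
Σ(x−M)² = 1252182.44; s = √(1252182.44/15) = 288.927
Cutoffs: 546.188 ± 2·288.927 → [-31.7, 1124.0]
Outside: 1612 → excluded.
Retained (n=15): Σ = 7127, mean = 7127/15 = 475.133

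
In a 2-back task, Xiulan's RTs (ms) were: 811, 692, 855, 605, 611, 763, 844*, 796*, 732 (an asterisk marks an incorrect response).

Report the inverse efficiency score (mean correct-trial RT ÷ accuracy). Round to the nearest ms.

Correct trials (n=7): 811, 692, 855, 605, 611, 763, 732
Mean correct RT = 5069/7 = 724.1429 ms
Proportion correct = 7/9
IES = 724.1429 / (7/9) = 931.041 ms

931 ms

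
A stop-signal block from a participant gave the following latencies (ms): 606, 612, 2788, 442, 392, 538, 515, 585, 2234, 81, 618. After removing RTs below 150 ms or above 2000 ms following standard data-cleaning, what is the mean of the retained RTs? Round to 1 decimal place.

Excluded: 81, 2234, 2788
Retained (n=8): Σ = 4308
Mean = 4308/8 = 538.5000

538.5 ms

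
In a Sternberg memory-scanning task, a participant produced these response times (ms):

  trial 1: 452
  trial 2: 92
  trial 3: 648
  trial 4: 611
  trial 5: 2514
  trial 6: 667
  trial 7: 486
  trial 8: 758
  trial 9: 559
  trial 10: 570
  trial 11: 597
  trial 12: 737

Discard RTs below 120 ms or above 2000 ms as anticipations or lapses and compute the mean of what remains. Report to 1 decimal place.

Excluded: 92, 2514
Retained (n=10): Σ = 6085
Mean = 6085/10 = 608.5000

608.5 ms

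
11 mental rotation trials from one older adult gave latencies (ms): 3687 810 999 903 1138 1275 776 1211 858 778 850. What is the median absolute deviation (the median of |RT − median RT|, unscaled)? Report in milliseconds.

Sorted: 776, 778, 810, 850, 858, 903, 999, 1138, 1211, 1275, 3687 → median = 903
|x − 903|: 2784, 93, 96, 0, 235, 372, 127, 308, 45, 125, 53
Sorted deviations: 0, 45, 53, 93, 96, 125, 127, 235, 308, 372, 2784 → MAD = 125

125 ms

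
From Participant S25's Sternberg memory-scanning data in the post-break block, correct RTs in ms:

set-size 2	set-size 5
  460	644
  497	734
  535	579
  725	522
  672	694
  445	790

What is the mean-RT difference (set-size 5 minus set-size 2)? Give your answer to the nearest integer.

105 ms

M(set-size 2) = 3334/6 = 555.667
M(set-size 5) = 3963/6 = 660.500
Difference = 660.500 − 555.667 = 104.833 ms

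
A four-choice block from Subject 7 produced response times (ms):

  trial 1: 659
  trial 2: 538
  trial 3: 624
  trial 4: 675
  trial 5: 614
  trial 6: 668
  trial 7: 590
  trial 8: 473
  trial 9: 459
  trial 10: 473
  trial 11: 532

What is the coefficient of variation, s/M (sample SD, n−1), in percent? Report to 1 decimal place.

14.3%

n = 11, Σ = 6305, M = 573.1818
Σ(x−M)² = 67297.636; s = √(67297.636/10) = 82.0351
CV = 82.0351 / 573.1818 = 0.14312 = 14.312%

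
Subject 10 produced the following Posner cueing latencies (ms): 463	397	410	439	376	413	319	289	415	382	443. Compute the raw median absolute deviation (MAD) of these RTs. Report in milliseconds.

29 ms

Sorted: 289, 319, 376, 382, 397, 410, 413, 415, 439, 443, 463 → median = 410
|x − 410|: 53, 13, 0, 29, 34, 3, 91, 121, 5, 28, 33
Sorted deviations: 0, 3, 5, 13, 28, 29, 33, 34, 53, 91, 121 → MAD = 29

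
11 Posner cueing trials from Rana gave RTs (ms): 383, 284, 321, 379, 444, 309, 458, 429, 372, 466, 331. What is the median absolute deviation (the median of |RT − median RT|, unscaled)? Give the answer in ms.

Sorted: 284, 309, 321, 331, 372, 379, 383, 429, 444, 458, 466 → median = 379
|x − 379|: 4, 95, 58, 0, 65, 70, 79, 50, 7, 87, 48
Sorted deviations: 0, 4, 7, 48, 50, 58, 65, 70, 79, 87, 95 → MAD = 58

58 ms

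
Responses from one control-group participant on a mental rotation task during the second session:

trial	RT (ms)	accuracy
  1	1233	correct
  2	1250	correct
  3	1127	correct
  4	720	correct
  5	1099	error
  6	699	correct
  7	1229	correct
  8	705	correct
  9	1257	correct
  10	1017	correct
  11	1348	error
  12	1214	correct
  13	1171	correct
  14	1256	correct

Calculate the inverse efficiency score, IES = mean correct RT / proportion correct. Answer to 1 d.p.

Correct trials (n=12): 1233, 1250, 1127, 720, 699, 1229, 705, 1257, 1017, 1214, 1171, 1256
Mean correct RT = 12878/12 = 1073.1667 ms
Proportion correct = 12/14
IES = 1073.1667 / (12/14) = 1252.028 ms

1252.0 ms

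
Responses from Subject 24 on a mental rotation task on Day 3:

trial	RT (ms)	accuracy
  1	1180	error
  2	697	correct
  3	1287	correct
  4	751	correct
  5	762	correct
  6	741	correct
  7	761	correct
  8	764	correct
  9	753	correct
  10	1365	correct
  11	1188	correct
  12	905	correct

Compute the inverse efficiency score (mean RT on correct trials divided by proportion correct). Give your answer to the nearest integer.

Correct trials (n=11): 697, 1287, 751, 762, 741, 761, 764, 753, 1365, 1188, 905
Mean correct RT = 9974/11 = 906.7273 ms
Proportion correct = 11/12
IES = 906.7273 / (11/12) = 989.157 ms

989 ms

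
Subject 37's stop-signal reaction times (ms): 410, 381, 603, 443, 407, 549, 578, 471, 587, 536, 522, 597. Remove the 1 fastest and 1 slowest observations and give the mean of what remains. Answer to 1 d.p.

Sorted: 381, 407, 410, 443, 471, 522, 536, 549, 578, 587, 597, 603
Drop lowest 1 (381) and highest 1 (603)
Remaining (n=10): Σ = 5100, mean = 5100/10 = 510.000

510.0 ms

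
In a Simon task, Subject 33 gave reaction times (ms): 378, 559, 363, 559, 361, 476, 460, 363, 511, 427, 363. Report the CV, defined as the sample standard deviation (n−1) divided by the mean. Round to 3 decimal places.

0.181

n = 11, Σ = 4820, M = 438.1818
Σ(x−M)² = 63063.636; s = √(63063.636/10) = 79.4126
CV = 79.4126 / 438.1818 = 0.18123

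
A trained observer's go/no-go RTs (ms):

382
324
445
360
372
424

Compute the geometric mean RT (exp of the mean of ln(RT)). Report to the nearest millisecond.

382 ms

ln(RT): 5.9454, 5.7807, 6.0981, 5.8861, 5.9189, 6.0497
Mean ln(RT) = 35.6790/6 = 5.94649
Geometric mean = exp(5.94649) = 382.41 ms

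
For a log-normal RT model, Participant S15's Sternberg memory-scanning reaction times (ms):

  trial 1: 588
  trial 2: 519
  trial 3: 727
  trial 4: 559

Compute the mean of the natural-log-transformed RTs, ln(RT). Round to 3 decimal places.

6.386

ln(RT): 6.3767, 6.2519, 6.5889, 6.3261
Σ ln(RT) = 25.5437
Mean = 25.5437/4 = 6.38593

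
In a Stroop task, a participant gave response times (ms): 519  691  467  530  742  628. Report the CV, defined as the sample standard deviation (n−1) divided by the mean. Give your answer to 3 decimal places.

0.181

n = 6, Σ = 3577, M = 596.1667
Σ(x−M)² = 58290.833; s = √(58290.833/5) = 107.9730
CV = 107.9730 / 596.1667 = 0.18111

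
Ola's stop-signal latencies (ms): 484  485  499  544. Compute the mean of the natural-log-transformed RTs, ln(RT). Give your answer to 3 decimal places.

6.219

ln(RT): 6.1821, 6.1841, 6.2126, 6.2989
Σ ln(RT) = 24.8778
Mean = 24.8778/4 = 6.21945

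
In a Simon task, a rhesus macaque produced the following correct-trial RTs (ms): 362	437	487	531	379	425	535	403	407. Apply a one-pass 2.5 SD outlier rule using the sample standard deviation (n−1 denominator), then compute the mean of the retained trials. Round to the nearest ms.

441 ms

n = 9, ΣRT = 3966, M = 440.667
Σ(x−M)² = 32008.00; s = √(32008.00/8) = 63.253
Cutoffs: 440.667 ± 2.5·63.253 → [282.5, 598.8]
No RTs fall outside the cutoffs; all 9 retained. Mean = 3966/9 = 440.667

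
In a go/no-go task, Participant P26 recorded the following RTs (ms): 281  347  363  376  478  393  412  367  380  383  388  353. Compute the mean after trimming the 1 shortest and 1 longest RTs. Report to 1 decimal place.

Sorted: 281, 347, 353, 363, 367, 376, 380, 383, 388, 393, 412, 478
Drop lowest 1 (281) and highest 1 (478)
Remaining (n=10): Σ = 3762, mean = 3762/10 = 376.200

376.2 ms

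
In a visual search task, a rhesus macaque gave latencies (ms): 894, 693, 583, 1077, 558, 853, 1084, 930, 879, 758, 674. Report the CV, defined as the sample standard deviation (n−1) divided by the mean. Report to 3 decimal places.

n = 11, Σ = 8983, M = 816.6364
Σ(x−M)² = 323868.545; s = √(323868.545/10) = 179.9635
CV = 179.9635 / 816.6364 = 0.22037

0.220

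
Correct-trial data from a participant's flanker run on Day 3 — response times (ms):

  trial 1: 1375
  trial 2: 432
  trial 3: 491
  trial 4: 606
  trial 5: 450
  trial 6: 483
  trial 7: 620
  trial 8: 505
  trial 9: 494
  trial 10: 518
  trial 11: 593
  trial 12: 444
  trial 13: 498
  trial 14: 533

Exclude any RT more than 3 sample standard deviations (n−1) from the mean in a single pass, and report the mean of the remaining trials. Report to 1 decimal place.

512.8 ms

n = 14, ΣRT = 8042, M = 574.429
Σ(x−M)² = 734463.43; s = √(734463.43/13) = 237.691
Cutoffs: 574.429 ± 3·237.691 → [-138.6, 1287.5]
Outside: 1375 → excluded.
Retained (n=13): Σ = 6667, mean = 6667/13 = 512.846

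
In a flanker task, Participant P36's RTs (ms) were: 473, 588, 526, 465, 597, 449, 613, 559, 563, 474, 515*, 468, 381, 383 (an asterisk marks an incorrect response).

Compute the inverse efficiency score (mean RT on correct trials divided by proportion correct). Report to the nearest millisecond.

Correct trials (n=13): 473, 588, 526, 465, 597, 449, 613, 559, 563, 474, 468, 381, 383
Mean correct RT = 6539/13 = 503.0000 ms
Proportion correct = 13/14
IES = 503.0000 / (13/14) = 541.692 ms

542 ms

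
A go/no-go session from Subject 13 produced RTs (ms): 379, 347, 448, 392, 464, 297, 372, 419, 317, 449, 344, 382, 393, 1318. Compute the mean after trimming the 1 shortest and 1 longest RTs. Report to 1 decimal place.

392.2 ms

Sorted: 297, 317, 344, 347, 372, 379, 382, 392, 393, 419, 448, 449, 464, 1318
Drop lowest 1 (297) and highest 1 (1318)
Remaining (n=12): Σ = 4706, mean = 4706/12 = 392.167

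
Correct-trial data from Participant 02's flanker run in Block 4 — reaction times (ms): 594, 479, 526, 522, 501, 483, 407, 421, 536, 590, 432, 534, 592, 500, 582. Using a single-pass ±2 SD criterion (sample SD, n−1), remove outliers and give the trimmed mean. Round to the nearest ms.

513 ms

n = 15, ΣRT = 7699, M = 513.267
Σ(x−M)² = 53340.93; s = √(53340.93/14) = 61.726
Cutoffs: 513.267 ± 2·61.726 → [389.8, 636.7]
No RTs fall outside the cutoffs; all 15 retained. Mean = 7699/15 = 513.267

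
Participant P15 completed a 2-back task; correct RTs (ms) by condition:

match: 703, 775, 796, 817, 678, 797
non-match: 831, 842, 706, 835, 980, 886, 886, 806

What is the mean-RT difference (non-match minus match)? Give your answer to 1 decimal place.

85.5 ms

M(match) = 4566/6 = 761.000
M(non-match) = 6772/8 = 846.500
Difference = 846.500 − 761.000 = 85.500 ms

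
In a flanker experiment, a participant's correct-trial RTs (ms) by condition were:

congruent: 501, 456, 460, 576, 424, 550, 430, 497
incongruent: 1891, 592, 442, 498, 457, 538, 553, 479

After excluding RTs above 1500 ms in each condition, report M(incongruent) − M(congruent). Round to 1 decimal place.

21.7 ms

incongruent: exclude 1891
M(congruent) = 3894/8 = 486.750
M(incongruent) = 3559/7 = 508.429
Difference = 508.429 − 486.750 = 21.679 ms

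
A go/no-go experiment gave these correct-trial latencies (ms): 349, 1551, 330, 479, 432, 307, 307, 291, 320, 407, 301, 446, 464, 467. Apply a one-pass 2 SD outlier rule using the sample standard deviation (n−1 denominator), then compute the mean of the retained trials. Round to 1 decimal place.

376.9 ms

n = 14, ΣRT = 6451, M = 460.786
Σ(x−M)² = 1343968.36; s = √(1343968.36/13) = 321.531
Cutoffs: 460.786 ± 2·321.531 → [-182.3, 1103.8]
Outside: 1551 → excluded.
Retained (n=13): Σ = 4900, mean = 4900/13 = 376.923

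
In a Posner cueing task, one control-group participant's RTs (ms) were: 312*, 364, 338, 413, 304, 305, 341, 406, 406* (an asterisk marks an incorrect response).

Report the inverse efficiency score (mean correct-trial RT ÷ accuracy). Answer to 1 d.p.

Correct trials (n=7): 364, 338, 413, 304, 305, 341, 406
Mean correct RT = 2471/7 = 353.0000 ms
Proportion correct = 7/9
IES = 353.0000 / (7/9) = 453.857 ms

453.9 ms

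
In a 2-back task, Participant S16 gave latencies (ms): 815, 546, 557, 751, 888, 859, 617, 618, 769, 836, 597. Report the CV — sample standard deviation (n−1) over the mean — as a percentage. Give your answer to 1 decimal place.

n = 11, Σ = 7853, M = 713.9091
Σ(x−M)² = 165966.909; s = √(165966.909/10) = 128.8281
CV = 128.8281 / 713.9091 = 0.18045 = 18.045%

18.0%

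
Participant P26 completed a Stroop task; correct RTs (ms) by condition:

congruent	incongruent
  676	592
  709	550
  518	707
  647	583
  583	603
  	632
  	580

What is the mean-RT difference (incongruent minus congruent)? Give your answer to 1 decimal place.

M(congruent) = 3133/5 = 626.600
M(incongruent) = 4247/7 = 606.714
Difference = 606.714 − 626.600 = -19.886 ms

-19.9 ms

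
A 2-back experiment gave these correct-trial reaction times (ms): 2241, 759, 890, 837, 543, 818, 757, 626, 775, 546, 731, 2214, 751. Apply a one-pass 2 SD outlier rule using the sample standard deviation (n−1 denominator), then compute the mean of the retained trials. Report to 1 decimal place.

n = 13, ΣRT = 12488, M = 960.615
Σ(x−M)² = 3922463.08; s = √(3922463.08/12) = 571.727
Cutoffs: 960.615 ± 2·571.727 → [-182.8, 2104.1]
Outside: 2214, 2241 → excluded.
Retained (n=11): Σ = 8033, mean = 8033/11 = 730.273

730.3 ms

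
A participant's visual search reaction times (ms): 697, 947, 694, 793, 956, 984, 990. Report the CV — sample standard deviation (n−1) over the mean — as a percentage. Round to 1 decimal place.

15.5%

n = 7, Σ = 6061, M = 865.8571
Σ(x−M)² = 107434.857; s = √(107434.857/6) = 133.8126
CV = 133.8126 / 865.8571 = 0.15454 = 15.454%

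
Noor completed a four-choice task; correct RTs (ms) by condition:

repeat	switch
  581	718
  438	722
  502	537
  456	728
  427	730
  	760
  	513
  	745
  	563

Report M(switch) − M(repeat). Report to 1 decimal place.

M(repeat) = 2404/5 = 480.800
M(switch) = 6016/9 = 668.444
Difference = 668.444 − 480.800 = 187.644 ms

187.6 ms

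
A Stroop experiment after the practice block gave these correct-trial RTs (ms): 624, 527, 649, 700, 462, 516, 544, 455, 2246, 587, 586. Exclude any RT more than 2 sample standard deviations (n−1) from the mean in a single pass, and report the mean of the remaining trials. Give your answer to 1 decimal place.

565.0 ms

n = 11, ΣRT = 7896, M = 717.818
Σ(x−M)² = 2625555.64; s = √(2625555.64/10) = 512.402
Cutoffs: 717.818 ± 2·512.402 → [-307.0, 1742.6]
Outside: 2246 → excluded.
Retained (n=10): Σ = 5650, mean = 5650/10 = 565.000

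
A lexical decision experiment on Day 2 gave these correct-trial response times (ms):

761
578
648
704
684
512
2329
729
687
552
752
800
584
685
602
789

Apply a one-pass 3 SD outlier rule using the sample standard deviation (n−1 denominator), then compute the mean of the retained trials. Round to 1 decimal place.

671.1 ms

n = 16, ΣRT = 12396, M = 774.750
Σ(x−M)² = 2687989.00; s = √(2687989.00/15) = 423.319
Cutoffs: 774.750 ± 3·423.319 → [-495.2, 2044.7]
Outside: 2329 → excluded.
Retained (n=15): Σ = 10067, mean = 10067/15 = 671.133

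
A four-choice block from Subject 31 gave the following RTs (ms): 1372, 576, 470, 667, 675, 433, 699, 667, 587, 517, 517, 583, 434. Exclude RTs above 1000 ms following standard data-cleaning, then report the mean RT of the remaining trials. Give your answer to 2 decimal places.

568.75 ms

Excluded: 1372
Retained (n=12): Σ = 6825
Mean = 6825/12 = 568.7500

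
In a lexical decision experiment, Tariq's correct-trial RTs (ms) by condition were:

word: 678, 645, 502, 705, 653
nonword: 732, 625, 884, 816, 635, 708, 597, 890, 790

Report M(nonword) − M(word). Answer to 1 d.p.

M(word) = 3183/5 = 636.600
M(nonword) = 6677/9 = 741.889
Difference = 741.889 − 636.600 = 105.289 ms

105.3 ms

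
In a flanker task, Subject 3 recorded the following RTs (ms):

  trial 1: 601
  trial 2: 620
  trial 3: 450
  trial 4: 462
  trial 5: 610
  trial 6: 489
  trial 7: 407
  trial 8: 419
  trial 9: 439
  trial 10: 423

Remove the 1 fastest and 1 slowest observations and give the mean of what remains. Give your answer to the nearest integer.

487 ms

Sorted: 407, 419, 423, 439, 450, 462, 489, 601, 610, 620
Drop lowest 1 (407) and highest 1 (620)
Remaining (n=8): Σ = 3893, mean = 3893/8 = 486.625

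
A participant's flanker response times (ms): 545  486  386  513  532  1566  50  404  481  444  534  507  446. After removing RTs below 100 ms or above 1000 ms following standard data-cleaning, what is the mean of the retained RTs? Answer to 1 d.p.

479.8 ms

Excluded: 50, 1566
Retained (n=11): Σ = 5278
Mean = 5278/11 = 479.8182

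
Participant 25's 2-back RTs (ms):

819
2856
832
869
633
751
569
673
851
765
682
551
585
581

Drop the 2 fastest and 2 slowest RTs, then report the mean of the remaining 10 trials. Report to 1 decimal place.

717.2 ms

Sorted: 551, 569, 581, 585, 633, 673, 682, 751, 765, 819, 832, 851, 869, 2856
Drop lowest 2 (551, 569) and highest 2 (869, 2856)
Remaining (n=10): Σ = 7172, mean = 7172/10 = 717.200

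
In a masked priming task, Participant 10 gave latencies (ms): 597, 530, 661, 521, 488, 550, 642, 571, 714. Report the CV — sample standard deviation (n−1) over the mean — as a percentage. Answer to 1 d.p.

n = 9, Σ = 5274, M = 586.0000
Σ(x−M)² = 43752.000; s = √(43752.000/8) = 73.9527
CV = 73.9527 / 586.0000 = 0.12620 = 12.620%

12.6%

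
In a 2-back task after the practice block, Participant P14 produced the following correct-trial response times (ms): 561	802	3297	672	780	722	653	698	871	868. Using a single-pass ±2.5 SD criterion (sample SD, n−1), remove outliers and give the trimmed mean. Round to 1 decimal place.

736.3 ms

n = 10, ΣRT = 9924, M = 992.400
Σ(x−M)² = 5986502.40; s = √(5986502.40/9) = 815.578
Cutoffs: 992.400 ± 2.5·815.578 → [-1046.5, 3031.3]
Outside: 3297 → excluded.
Retained (n=9): Σ = 6627, mean = 6627/9 = 736.333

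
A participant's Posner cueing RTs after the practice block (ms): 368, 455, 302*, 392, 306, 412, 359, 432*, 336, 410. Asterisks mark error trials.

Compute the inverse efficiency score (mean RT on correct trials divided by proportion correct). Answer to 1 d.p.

Correct trials (n=8): 368, 455, 392, 306, 412, 359, 336, 410
Mean correct RT = 3038/8 = 379.7500 ms
Proportion correct = 8/10
IES = 379.7500 / (8/10) = 474.688 ms

474.7 ms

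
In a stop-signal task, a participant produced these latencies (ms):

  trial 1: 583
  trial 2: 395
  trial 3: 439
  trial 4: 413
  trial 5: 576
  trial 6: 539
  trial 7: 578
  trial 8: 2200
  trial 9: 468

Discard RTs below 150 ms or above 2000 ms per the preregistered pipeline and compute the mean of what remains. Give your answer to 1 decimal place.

498.9 ms

Excluded: 2200
Retained (n=8): Σ = 3991
Mean = 3991/8 = 498.8750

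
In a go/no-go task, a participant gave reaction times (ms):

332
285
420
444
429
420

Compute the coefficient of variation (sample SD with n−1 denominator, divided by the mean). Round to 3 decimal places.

0.165

n = 6, Σ = 2330, M = 388.3333
Σ(x−M)² = 20609.333; s = √(20609.333/5) = 64.2018
CV = 64.2018 / 388.3333 = 0.16533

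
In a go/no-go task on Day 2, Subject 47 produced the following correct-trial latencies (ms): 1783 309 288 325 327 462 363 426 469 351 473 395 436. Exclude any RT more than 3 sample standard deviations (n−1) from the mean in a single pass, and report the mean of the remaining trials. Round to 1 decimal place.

n = 13, ΣRT = 6407, M = 492.846
Σ(x−M)² = 1852103.69; s = √(1852103.69/12) = 392.864
Cutoffs: 492.846 ± 3·392.864 → [-685.7, 1671.4]
Outside: 1783 → excluded.
Retained (n=12): Σ = 4624, mean = 4624/12 = 385.333

385.3 ms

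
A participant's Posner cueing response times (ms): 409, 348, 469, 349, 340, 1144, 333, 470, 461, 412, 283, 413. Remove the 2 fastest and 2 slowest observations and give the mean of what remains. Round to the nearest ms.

400 ms

Sorted: 283, 333, 340, 348, 349, 409, 412, 413, 461, 469, 470, 1144
Drop lowest 2 (283, 333) and highest 2 (470, 1144)
Remaining (n=8): Σ = 3201, mean = 3201/8 = 400.125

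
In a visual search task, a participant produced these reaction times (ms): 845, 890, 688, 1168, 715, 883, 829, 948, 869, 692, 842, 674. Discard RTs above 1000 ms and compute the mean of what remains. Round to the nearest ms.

807 ms

Excluded: 1168
Retained (n=11): Σ = 8875
Mean = 8875/11 = 806.8182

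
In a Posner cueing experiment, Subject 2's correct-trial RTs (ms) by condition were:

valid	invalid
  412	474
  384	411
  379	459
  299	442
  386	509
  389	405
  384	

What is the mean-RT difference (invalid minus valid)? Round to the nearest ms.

74 ms

M(valid) = 2633/7 = 376.143
M(invalid) = 2700/6 = 450.000
Difference = 450.000 − 376.143 = 73.857 ms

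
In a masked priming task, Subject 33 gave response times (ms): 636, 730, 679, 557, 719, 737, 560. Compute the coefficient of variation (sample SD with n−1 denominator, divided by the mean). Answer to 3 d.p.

n = 7, Σ = 4618, M = 659.7143
Σ(x−M)² = 35855.429; s = √(35855.429/6) = 77.3040
CV = 77.3040 / 659.7143 = 0.11718

0.117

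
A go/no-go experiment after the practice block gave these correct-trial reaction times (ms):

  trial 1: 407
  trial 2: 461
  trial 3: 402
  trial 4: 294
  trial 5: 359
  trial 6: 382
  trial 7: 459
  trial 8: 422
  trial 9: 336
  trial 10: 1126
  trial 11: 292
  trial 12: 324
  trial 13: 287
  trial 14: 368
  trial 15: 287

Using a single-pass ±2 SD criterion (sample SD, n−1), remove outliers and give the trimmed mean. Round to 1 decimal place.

362.9 ms

n = 15, ΣRT = 6206, M = 413.733
Σ(x−M)² = 593324.93; s = √(593324.93/14) = 205.865
Cutoffs: 413.733 ± 2·205.865 → [2.0, 825.5]
Outside: 1126 → excluded.
Retained (n=14): Σ = 5080, mean = 5080/14 = 362.857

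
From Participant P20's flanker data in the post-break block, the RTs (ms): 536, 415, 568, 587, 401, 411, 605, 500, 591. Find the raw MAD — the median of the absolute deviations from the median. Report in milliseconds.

55 ms

Sorted: 401, 411, 415, 500, 536, 568, 587, 591, 605 → median = 536
|x − 536|: 0, 121, 32, 51, 135, 125, 69, 36, 55
Sorted deviations: 0, 32, 36, 51, 55, 69, 121, 125, 135 → MAD = 55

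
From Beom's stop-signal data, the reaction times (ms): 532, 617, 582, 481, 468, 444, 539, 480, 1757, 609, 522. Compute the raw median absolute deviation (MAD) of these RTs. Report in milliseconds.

52 ms

Sorted: 444, 468, 480, 481, 522, 532, 539, 582, 609, 617, 1757 → median = 532
|x − 532|: 0, 85, 50, 51, 64, 88, 7, 52, 1225, 77, 10
Sorted deviations: 0, 7, 10, 50, 51, 52, 64, 77, 85, 88, 1225 → MAD = 52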